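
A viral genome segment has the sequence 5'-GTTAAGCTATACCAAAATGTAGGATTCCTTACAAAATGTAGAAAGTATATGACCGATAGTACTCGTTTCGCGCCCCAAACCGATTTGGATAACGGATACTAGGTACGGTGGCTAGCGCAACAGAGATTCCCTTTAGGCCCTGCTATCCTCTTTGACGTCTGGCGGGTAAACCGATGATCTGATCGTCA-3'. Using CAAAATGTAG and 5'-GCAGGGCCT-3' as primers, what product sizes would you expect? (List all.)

The forward primer CAAAATGTAG matches the top strand at positions 13–22, 32–41.
The reverse primer's reverse complement is AGGCCCTGC, matching at positions 135–143.
Each forward site pairs with the reverse site to give a product ending at position 143: sizes 131, 112 bp.

131 bp, 112 bp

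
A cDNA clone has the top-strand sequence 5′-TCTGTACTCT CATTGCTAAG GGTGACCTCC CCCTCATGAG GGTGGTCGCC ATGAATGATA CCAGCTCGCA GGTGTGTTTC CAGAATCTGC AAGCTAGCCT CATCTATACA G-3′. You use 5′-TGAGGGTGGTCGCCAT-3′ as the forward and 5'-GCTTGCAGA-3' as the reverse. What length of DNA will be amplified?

Scanning the template, TGAGGGTGGTCGCCAT occurs at positions 37–52; this primer anneals to the bottom strand there with its 3' end pointing downstream.
Taking the reverse complement of GCTTGCAGA gives TCTGCAAGC, found at positions 86–94 on the template; the primer anneals here to the top strand with its 3' end pointing upstream.
Amplicon spans positions 37–94: 58 bp.

58 bp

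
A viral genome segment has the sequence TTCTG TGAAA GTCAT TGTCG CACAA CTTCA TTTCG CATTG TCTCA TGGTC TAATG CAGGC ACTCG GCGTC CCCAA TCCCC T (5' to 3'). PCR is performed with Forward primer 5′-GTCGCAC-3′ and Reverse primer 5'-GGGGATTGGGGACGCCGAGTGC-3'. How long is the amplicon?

64 bp

Scanning the template, GTCGCAC occurs at positions 17–23; this primer anneals to the bottom strand there with its 3' end pointing downstream.
Taking the reverse complement of GGGGATTGGGGACGCCGAGTGC gives GCACTCGGCGTCCCCAATCCCC, found at positions 59–80 on the template; the primer anneals here to the top strand with its 3' end pointing upstream.
The product runs from position 17 to position 80, so its length is 80 − 17 + 1 = 64 bp.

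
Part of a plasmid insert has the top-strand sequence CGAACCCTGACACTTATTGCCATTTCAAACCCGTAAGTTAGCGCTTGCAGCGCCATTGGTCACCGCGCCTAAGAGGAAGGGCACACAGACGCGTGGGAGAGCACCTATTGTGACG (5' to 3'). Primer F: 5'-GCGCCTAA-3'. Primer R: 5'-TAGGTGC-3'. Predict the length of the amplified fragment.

43 bp

The forward primer matches the template at positions 65–72.
Reverse complement of the reverse primer: GCACCTA. This occurs on the top strand at positions 101–107.
Product length = (reverse-primer end) − (forward-primer start) + 1 = 107 − 65 + 1 = 43 bp.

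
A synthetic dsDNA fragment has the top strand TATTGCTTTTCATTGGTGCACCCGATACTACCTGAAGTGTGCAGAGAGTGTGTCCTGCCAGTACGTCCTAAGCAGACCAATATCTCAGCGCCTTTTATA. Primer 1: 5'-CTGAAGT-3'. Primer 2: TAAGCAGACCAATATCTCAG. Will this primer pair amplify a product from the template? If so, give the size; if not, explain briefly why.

Primer 1 (CTGAAGT) matches the top strand at positions 32–38 (3' end points downstream).
Primer 2 (TAAGCAGACCAATATCTCAG) also matches the top strand directly, at positions 69–88 — its reverse complement CTGAGATATTGGTCTGCTTA is not present.
Both primers anneal to the bottom strand with 3' ends pointing the same way, so neither can prime synthesis back toward the other.

No product — both primers anneal to the same strand and extend in the same direction.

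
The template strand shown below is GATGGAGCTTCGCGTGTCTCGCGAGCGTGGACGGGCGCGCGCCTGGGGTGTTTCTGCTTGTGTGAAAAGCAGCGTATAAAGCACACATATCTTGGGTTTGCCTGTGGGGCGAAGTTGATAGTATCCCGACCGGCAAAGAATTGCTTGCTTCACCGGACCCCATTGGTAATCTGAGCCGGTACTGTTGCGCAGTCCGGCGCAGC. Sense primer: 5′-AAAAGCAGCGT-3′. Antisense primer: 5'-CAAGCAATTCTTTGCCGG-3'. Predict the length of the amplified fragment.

Forward primer AAAAGCAGCGT is found on the top strand at positions 65–75.
The reverse primer's reverse complement is CCGGCAAAGAATTGCTTG, which matches the template at positions 130–147.
Product length = (reverse-primer end) − (forward-primer start) + 1 = 147 − 65 + 1 = 83 bp.

83 bp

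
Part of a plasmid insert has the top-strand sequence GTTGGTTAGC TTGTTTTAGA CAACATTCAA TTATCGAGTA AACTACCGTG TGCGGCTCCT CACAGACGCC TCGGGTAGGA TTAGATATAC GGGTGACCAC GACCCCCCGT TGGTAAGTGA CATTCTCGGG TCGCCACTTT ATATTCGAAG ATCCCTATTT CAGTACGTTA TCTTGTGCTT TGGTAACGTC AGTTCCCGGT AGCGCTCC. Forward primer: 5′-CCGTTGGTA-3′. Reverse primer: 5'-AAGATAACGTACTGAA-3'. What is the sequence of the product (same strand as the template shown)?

5'-CCGTTGGTAAGTGACATTCTCGGGTCGCCACTTTATATTCGAAGATCCCTATTTCAGTACGTTATCTT-3'

The forward primer matches the template at positions 107–115.
Taking the reverse complement of AAGATAACGTACTGAA gives TTCAGTACGTTATCTT, found at positions 159–174 on the template; the primer anneals here to the top strand with its 3' end pointing upstream.
The product is the template from position 107 through 174 (68 bp).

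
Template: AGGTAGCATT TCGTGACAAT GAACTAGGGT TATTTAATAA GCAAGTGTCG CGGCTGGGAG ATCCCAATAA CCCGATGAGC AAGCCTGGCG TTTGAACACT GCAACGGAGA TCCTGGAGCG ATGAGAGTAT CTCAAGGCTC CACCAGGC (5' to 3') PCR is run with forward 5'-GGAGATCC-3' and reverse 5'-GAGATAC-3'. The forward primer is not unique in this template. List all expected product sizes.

The forward primer GGAGATCC matches the top strand at positions 57–64, 106–113.
The reverse primer's reverse complement is GTATCTC, matching at positions 127–133.
Each forward site pairs with the reverse site to give a product ending at position 133: sizes 77, 28 bp.

77 bp, 28 bp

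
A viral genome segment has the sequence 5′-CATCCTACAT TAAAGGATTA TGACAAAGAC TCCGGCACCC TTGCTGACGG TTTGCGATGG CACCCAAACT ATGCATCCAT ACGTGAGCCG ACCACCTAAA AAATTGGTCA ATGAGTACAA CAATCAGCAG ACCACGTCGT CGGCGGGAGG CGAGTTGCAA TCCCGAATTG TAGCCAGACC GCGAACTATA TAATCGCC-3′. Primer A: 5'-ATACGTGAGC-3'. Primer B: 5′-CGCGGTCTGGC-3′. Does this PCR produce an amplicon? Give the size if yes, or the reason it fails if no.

Primer A (ATACGTGAGC) matches the top strand at positions 79–88; it acts as a forward primer.
Primer B's reverse complement is GCCAGACCGCG, matching the top strand at positions 173–183; it acts as a reverse primer.
The 3' ends face each other across positions 79–183, giving a 105 bp product.

Yes — a 105 bp product.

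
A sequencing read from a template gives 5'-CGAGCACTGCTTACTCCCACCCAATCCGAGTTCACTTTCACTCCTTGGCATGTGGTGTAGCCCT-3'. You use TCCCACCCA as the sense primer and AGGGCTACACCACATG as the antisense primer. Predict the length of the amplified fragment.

The forward primer matches the template at positions 15–23.
Reverse complement of the reverse primer: CATGTGGTGTAGCCCT. This occurs on the top strand at positions 49–64.
The product runs from position 15 to position 64, so its length is 64 − 15 + 1 = 50 bp.

50 bp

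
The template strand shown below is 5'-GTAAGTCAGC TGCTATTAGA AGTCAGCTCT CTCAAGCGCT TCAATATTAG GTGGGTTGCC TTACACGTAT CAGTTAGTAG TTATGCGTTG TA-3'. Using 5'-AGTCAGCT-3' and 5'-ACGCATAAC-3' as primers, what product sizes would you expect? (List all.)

The forward primer AGTCAGCT matches the top strand at positions 4–11, 21–28.
The reverse primer's reverse complement is GTTATGCGT, matching at positions 80–88.
Each forward site pairs with the reverse site to give a product ending at position 88: sizes 85, 68 bp.

85 bp, 68 bp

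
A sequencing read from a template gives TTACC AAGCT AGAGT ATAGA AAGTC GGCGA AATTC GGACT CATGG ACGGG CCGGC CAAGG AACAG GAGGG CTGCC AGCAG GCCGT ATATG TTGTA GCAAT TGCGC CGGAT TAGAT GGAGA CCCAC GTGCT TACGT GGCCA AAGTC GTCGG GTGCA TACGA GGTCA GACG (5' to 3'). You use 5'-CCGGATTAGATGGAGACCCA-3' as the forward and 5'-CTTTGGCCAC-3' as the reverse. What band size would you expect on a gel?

Scanning the template, CCGGATTAGATGGAGACCCA occurs at positions 105–124; this primer anneals to the bottom strand there with its 3' end pointing downstream.
The reverse primer's reverse complement is GTGGCCAAAG, which matches the template at positions 134–143.
Amplicon spans positions 105–143: 39 bp.

39 bp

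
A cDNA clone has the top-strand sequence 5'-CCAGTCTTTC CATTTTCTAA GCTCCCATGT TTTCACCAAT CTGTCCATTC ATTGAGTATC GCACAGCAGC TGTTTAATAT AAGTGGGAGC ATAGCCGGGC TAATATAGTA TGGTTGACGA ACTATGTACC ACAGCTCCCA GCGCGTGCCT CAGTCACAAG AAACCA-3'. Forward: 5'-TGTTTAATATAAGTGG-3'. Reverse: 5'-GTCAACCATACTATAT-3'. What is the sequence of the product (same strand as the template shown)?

5'-TGTTTAATATAAGTGGGAGCATAGCCGGGCTAATATAGTATGGTTGAC-3'

The forward primer matches the template at positions 71–86.
Taking the reverse complement of GTCAACCATACTATAT gives ATATAGTATGGTTGAC, found at positions 103–118 on the template; the primer anneals here to the top strand with its 3' end pointing upstream.
The product is the template from position 71 through 118 (48 bp).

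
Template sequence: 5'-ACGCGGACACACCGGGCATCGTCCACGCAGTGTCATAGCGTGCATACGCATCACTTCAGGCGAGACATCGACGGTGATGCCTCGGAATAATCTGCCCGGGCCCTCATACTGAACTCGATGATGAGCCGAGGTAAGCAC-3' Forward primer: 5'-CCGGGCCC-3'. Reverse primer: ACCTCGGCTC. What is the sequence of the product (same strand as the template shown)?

5'-CCGGGCCCTCATACTGAACTCGATGATGAGCCGAGGT-3'

The forward primer matches the template at positions 96–103.
Taking the reverse complement of ACCTCGGCTC gives GAGCCGAGGT, found at positions 123–132 on the template; the primer anneals here to the top strand with its 3' end pointing upstream.
The product is the template from position 96 through 132 (37 bp).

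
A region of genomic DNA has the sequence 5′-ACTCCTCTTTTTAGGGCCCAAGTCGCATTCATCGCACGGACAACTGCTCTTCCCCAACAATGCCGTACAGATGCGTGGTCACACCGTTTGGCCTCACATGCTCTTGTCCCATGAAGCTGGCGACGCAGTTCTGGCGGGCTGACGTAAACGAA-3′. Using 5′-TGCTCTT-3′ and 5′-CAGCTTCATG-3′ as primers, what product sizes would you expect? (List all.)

The forward primer TGCTCTT matches the top strand at positions 45–51, 99–105.
The reverse primer's reverse complement is CATGAAGCTG, matching at positions 110–119.
Each forward site pairs with the reverse site to give a product ending at position 119: sizes 75, 21 bp.

75 bp, 21 bp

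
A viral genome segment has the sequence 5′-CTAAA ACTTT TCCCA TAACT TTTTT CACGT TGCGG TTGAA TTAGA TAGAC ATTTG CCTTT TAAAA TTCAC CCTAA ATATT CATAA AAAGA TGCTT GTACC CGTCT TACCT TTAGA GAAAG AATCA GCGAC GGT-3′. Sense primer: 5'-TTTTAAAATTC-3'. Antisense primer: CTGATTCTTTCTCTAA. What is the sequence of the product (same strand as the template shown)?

5'-TTTTAAAATTCACCCTAAATATTCATAAAAAGATGCTTGTACCCGTCTTACCTTTAGAGAAAGAATCAG-3'

Scanning the template, TTTTAAAATTC occurs at positions 58–68; this primer anneals to the bottom strand there with its 3' end pointing downstream.
Taking the reverse complement of CTGATTCTTTCTCTAA gives TTAGAGAAAGAATCAG, found at positions 111–126 on the template; the primer anneals here to the top strand with its 3' end pointing upstream.
The product is the template from position 58 through 126 (69 bp).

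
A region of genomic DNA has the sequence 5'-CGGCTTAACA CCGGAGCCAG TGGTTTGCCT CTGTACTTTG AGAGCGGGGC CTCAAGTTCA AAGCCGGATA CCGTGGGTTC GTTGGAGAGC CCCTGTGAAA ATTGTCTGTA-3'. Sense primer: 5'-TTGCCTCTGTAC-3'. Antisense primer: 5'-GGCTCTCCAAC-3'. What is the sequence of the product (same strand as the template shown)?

Scanning the template, TTGCCTCTGTAC occurs at positions 25–36; this primer anneals to the bottom strand there with its 3' end pointing downstream.
Taking the reverse complement of GGCTCTCCAAC gives GTTGGAGAGCC, found at positions 81–91 on the template; the primer anneals here to the top strand with its 3' end pointing upstream.
The product is the template from position 25 through 91 (67 bp).

5'-TTGCCTCTGTACTTTGAGAGCGGGGCCTCAAGTTCAAAGCCGGATACCGTGGGTTCGTTGGAGAGCC-3'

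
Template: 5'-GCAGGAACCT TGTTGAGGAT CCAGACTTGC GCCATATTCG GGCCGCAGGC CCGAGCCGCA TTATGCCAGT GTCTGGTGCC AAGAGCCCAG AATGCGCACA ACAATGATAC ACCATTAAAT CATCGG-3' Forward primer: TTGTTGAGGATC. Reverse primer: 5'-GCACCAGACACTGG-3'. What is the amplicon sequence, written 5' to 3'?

Forward primer TTGTTGAGGATC is found on the top strand at positions 10–21.
The reverse primer's reverse complement is CCAGTGTCTGGTGC, which matches the template at positions 66–79.
The product is the template from position 10 through 79 (70 bp).

5'-TTGTTGAGGATCCAGACTTGCGCCATATTCGGGCCGCAGGCCCGAGCCGCATTATGCCAGTGTCTGGTGC-3'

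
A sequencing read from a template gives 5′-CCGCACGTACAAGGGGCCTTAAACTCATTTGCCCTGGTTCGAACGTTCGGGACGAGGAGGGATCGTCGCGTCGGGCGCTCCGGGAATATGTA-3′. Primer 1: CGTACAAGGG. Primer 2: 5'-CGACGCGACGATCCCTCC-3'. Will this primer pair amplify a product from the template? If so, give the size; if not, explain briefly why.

Yes — a 68 bp product.

Primer 1 (CGTACAAGGG) matches the top strand at positions 6–15; it acts as a forward primer.
Primer 2's reverse complement is GGAGGGATCGTCGCGTCG, matching the top strand at positions 56–73; it acts as a reverse primer.
The 3' ends face each other across positions 6–73, giving a 68 bp product.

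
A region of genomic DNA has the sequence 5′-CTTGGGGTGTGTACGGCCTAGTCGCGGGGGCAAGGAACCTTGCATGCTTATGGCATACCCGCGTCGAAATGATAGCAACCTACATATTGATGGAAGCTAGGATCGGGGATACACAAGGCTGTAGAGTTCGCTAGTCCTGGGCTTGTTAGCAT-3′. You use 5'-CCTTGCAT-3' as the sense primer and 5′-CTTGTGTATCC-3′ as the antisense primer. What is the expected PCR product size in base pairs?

Scanning the template, CCTTGCAT occurs at positions 38–45; this primer anneals to the bottom strand there with its 3' end pointing downstream.
The reverse primer's reverse complement is GGATACACAAG, which matches the template at positions 107–117.
The product runs from position 38 to position 117, so its length is 117 − 38 + 1 = 80 bp.

80 bp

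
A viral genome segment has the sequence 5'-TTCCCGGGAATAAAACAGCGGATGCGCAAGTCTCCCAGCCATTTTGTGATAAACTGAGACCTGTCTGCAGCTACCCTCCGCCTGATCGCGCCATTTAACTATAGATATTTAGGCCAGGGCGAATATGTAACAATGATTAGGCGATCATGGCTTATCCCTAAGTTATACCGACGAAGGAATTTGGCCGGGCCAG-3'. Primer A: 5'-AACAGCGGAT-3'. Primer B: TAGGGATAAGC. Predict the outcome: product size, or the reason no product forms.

Primer A (AACAGCGGAT) matches the top strand at positions 14–23; it acts as a forward primer.
Primer B's reverse complement is GCTTATCCCTA, matching the top strand at positions 150–160; it acts as a reverse primer.
The 3' ends face each other across positions 14–160, giving a 147 bp product.

Yes — a 147 bp product.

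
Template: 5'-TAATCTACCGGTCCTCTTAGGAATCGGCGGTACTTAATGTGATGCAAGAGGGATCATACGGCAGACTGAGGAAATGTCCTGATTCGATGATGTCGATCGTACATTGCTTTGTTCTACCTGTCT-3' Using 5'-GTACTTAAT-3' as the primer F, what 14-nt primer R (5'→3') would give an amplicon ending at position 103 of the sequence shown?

The forward primer binds at positions 30–38; the product's 3' end on the top strand is position 103.
The reverse primer anneals to the top strand over positions 90–103, i.e. to ATGTCGATCGTACA.
Its sequence written 5'→3' is the reverse complement: TGTACGATCGACAT.

5'-TGTACGATCGACAT-3'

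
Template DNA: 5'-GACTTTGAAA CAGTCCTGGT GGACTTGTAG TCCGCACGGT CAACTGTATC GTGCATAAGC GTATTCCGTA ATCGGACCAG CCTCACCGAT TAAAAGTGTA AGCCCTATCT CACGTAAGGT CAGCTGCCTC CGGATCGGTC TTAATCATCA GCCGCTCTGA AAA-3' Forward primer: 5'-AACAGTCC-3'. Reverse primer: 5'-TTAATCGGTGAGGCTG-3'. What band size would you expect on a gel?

Forward primer AACAGTCC is found on the top strand at positions 9–16.
Reverse complement of the reverse primer: CAGCCTCACCGATTAA. This occurs on the top strand at positions 78–93.
Amplicon spans positions 9–93: 85 bp.

85 bp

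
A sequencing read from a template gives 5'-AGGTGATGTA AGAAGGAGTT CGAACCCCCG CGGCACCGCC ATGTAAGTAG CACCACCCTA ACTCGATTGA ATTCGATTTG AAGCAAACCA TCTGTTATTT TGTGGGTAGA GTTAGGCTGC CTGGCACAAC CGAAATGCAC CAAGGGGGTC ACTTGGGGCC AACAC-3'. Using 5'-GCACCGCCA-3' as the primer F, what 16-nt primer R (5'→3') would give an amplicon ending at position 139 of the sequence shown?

5'-TGCATTTCGGTTGTGC-3'

The forward primer binds at positions 33–41; the product's 3' end on the top strand is position 139.
The reverse primer anneals to the top strand over positions 124–139, i.e. to GCACAACCGAAATGCA.
Its sequence written 5'→3' is the reverse complement: TGCATTTCGGTTGTGC.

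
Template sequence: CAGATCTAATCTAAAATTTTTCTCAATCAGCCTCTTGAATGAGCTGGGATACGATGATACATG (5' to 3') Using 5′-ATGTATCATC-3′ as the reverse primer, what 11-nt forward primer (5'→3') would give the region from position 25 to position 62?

5'-AATCAGCCTCT-3'

The reverse primer's reverse complement GATGATACAT matches the template at positions 53–62; the product starts at position 25.
The forward primer is identical to the top strand over positions 25–35: AATCAGCCTCT.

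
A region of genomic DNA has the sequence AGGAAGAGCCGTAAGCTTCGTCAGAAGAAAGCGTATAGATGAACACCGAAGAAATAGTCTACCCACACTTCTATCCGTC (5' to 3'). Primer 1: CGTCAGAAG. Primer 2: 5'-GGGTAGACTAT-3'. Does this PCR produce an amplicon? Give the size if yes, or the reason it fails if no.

Primer 1 (CGTCAGAAG) matches the top strand at positions 19–27; it acts as a forward primer.
Primer 2's reverse complement is ATAGTCTACCC, matching the top strand at positions 54–64; it acts as a reverse primer.
The 3' ends face each other across positions 19–64, giving a 46 bp product.

Yes — a 46 bp product.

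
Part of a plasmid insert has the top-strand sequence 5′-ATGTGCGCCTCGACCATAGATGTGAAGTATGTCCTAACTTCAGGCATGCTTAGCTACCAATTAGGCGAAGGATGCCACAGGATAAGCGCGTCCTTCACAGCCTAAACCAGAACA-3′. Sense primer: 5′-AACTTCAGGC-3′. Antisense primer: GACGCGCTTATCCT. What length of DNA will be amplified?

57 bp

Scanning the template, AACTTCAGGC occurs at positions 36–45; this primer anneals to the bottom strand there with its 3' end pointing downstream.
The reverse primer's reverse complement is AGGATAAGCGCGTC, which matches the template at positions 79–92.
Product length = (reverse-primer end) − (forward-primer start) + 1 = 92 − 36 + 1 = 57 bp.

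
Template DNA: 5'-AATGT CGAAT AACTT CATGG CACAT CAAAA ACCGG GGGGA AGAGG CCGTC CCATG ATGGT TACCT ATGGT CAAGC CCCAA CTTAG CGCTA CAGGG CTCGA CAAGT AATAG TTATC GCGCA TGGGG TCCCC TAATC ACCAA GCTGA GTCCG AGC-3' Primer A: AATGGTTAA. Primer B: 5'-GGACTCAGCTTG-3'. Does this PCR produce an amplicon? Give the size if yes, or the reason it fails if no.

Primer A (AATGGTTAA) does not match the top strand, and its reverse complement TTAACCATT does not match either.
With no annealing site for primer A, no amplification occurs.

No product — primer A has no binding site in the template.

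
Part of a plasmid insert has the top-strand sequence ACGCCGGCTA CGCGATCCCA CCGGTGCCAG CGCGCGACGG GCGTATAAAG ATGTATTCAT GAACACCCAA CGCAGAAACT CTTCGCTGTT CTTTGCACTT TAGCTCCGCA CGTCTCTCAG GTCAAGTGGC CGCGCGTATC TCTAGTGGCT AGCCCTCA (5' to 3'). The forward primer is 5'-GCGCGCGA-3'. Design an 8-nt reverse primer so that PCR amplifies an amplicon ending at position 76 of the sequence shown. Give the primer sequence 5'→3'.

5'-TCTGCGTT-3'

The forward primer binds at positions 30–37; the product's 3' end on the top strand is position 76.
The reverse primer anneals to the top strand over positions 69–76, i.e. to AACGCAGA.
Its sequence written 5'→3' is the reverse complement: TCTGCGTT.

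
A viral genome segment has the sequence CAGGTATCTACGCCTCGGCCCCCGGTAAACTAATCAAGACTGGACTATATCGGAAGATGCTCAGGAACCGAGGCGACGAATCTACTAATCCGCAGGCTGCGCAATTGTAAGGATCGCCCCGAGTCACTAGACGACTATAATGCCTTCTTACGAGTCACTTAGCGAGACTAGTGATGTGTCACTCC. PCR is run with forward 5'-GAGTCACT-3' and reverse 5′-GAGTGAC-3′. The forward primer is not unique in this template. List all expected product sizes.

The forward primer GAGTCACT matches the top strand at positions 121–128, 152–159.
The reverse primer's reverse complement is GTCACTC, matching at positions 178–184.
Each forward site pairs with the reverse site to give a product ending at position 184: sizes 64, 33 bp.

64 bp, 33 bp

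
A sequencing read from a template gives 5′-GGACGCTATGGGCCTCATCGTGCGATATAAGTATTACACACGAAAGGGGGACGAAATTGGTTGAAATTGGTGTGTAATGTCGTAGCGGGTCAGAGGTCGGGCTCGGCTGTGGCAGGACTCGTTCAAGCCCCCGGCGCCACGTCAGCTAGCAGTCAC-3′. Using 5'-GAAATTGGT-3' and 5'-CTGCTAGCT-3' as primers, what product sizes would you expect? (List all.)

100 bp, 90 bp

The forward primer GAAATTGGT matches the top strand at positions 53–61, 63–71.
The reverse primer's reverse complement is AGCTAGCAG, matching at positions 144–152.
Each forward site pairs with the reverse site to give a product ending at position 152: sizes 100, 90 bp.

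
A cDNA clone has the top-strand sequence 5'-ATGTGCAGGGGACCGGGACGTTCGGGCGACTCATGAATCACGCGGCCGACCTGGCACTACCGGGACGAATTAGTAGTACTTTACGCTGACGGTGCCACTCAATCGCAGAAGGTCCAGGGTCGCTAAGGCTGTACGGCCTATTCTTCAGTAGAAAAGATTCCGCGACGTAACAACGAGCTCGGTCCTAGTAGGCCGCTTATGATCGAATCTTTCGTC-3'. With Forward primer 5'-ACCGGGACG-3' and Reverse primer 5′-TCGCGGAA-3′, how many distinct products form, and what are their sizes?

Two products: 154 bp, 107 bp

The forward primer ACCGGGACG matches the top strand at positions 12–20, 59–67.
The reverse primer's reverse complement is TTCCGCGA, matching at positions 158–165.
Each forward site pairs with the reverse site to give a product ending at position 165: sizes 154, 107 bp.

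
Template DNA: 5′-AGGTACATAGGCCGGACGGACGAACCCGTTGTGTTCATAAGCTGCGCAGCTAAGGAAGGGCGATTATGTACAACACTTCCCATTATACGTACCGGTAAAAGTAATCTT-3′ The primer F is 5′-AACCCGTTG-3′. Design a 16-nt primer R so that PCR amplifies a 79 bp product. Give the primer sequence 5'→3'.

The forward primer binds at positions 23–31, so a 79 bp product ends at position 23 + 79 − 1 = 101.
The reverse primer anneals to the top strand over positions 86–101, i.e. to TACGTACCGGTAAAAG.
Its sequence written 5'→3' is the reverse complement: CTTTTACCGGTACGTA.

5'-CTTTTACCGGTACGTA-3'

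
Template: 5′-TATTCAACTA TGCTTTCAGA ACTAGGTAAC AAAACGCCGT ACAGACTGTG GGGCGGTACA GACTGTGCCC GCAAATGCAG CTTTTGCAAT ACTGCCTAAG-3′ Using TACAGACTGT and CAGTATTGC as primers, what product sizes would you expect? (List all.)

55 bp, 38 bp

The forward primer TACAGACTGT matches the top strand at positions 40–49, 57–66.
The reverse primer's reverse complement is GCAATACTG, matching at positions 86–94.
Each forward site pairs with the reverse site to give a product ending at position 94: sizes 55, 38 bp.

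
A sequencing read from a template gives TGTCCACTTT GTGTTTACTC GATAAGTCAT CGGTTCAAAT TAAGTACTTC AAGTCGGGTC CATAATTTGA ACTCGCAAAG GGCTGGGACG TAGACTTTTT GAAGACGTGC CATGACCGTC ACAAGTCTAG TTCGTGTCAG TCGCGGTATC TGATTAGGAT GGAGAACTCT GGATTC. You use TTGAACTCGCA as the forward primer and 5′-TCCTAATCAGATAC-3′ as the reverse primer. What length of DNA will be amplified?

93 bp

Scanning the template, TTGAACTCGCA occurs at positions 67–77; this primer anneals to the bottom strand there with its 3' end pointing downstream.
Reverse complement of the reverse primer: GTATCTGATTAGGA. This occurs on the top strand at positions 146–159.
The product runs from position 67 to position 159, so its length is 159 − 67 + 1 = 93 bp.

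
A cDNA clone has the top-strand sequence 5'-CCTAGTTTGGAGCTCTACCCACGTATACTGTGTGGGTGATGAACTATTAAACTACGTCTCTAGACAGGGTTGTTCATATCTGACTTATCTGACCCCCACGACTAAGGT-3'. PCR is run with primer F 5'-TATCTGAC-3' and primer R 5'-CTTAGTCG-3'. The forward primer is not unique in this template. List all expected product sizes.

The forward primer TATCTGAC matches the top strand at positions 77–84, 86–93.
The reverse primer's reverse complement is CGACTAAG, matching at positions 99–106.
Each forward site pairs with the reverse site to give a product ending at position 106: sizes 30, 21 bp.

30 bp, 21 bp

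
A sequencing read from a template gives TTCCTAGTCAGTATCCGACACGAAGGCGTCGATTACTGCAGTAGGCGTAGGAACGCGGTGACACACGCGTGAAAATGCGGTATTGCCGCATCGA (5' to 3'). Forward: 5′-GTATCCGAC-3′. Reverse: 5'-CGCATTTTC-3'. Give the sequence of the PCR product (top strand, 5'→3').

5'-GTATCCGACACGAAGGCGTCGATTACTGCAGTAGGCGTAGGAACGCGGTGACACACGCGTGAAAATGCG-3'

The forward primer matches the template at positions 11–19.
The reverse primer's reverse complement is GAAAATGCG, which matches the template at positions 71–79.
The product is the template from position 11 through 79 (69 bp).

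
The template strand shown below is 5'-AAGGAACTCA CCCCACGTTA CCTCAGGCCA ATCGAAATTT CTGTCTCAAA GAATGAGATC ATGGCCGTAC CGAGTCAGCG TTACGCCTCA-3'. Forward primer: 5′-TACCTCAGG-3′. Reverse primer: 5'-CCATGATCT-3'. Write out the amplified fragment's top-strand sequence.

5'-TACCTCAGGCCAATCGAAATTTCTGTCTCAAAGAATGAGATCATGG-3'

Scanning the template, TACCTCAGG occurs at positions 19–27; this primer anneals to the bottom strand there with its 3' end pointing downstream.
Reverse complement of the reverse primer: AGATCATGG. This occurs on the top strand at positions 56–64.
The product is the template from position 19 through 64 (46 bp).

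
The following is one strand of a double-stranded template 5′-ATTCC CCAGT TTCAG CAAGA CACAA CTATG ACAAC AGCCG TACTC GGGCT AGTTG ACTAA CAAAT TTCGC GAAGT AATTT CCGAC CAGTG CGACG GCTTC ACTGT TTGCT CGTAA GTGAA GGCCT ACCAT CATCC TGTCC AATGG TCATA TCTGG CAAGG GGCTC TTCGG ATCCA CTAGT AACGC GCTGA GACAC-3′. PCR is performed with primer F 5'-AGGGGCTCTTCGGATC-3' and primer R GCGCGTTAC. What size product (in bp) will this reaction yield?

Forward primer AGGGGCTCTTCGGATC is found on the top strand at positions 158–173.
Taking the reverse complement of GCGCGTTAC gives GTAACGCGC, found at positions 179–187 on the template; the primer anneals here to the top strand with its 3' end pointing upstream.
The product runs from position 158 to position 187, so its length is 187 − 158 + 1 = 30 bp.

30 bp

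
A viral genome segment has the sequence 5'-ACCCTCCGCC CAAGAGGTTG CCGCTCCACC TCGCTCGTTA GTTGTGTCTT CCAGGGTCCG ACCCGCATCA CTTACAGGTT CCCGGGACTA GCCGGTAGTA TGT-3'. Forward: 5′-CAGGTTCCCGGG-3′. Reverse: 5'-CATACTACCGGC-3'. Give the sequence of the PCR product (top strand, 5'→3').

5'-CAGGTTCCCGGGACTAGCCGGTAGTATG-3'

Forward primer CAGGTTCCCGGG is found on the top strand at positions 75–86.
The reverse primer's reverse complement is GCCGGTAGTATG, which matches the template at positions 91–102.
The product is the template from position 75 through 102 (28 bp).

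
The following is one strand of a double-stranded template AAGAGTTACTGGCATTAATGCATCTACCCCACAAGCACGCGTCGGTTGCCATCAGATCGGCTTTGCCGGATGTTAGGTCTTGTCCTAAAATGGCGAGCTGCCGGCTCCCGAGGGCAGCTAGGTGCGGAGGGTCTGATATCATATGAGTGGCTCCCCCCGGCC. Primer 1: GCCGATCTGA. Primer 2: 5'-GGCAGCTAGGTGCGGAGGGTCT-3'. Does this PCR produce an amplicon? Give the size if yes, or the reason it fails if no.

No product — the primers' 3' ends point away from each other.

Primer 1 (GCCGATCTGA) has reverse complement TCAGATCGGC, which matches the top strand at positions 52–61; primer 1 anneals to the top strand there with its 3' end pointing upstream toward position 52.
Primer 2 (GGCAGCTAGGTGCGGAGGGTCT) matches the top strand directly at positions 113–134; it anneals to the bottom strand with its 3' end pointing downstream toward position 134.
The 3' ends diverge (primer 1 extends toward position 1, primer 2 toward position 162), so the primers never converge on a shared product.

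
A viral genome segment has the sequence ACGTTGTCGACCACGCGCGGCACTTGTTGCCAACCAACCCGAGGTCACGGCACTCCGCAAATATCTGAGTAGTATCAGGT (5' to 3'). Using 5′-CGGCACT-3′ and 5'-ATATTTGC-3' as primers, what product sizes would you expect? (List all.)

47 bp, 17 bp

The forward primer CGGCACT matches the top strand at positions 18–24, 48–54.
The reverse primer's reverse complement is GCAAATAT, matching at positions 57–64.
Each forward site pairs with the reverse site to give a product ending at position 64: sizes 47, 17 bp.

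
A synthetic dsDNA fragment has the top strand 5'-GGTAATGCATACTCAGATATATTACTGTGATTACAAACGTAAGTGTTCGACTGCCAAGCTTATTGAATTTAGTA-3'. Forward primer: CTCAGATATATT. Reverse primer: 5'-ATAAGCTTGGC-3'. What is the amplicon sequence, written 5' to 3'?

5'-CTCAGATATATTACTGTGATTACAAACGTAAGTGTTCGACTGCCAAGCTTAT-3'

The forward primer matches the template at positions 12–23.
The reverse primer's reverse complement is GCCAAGCTTAT, which matches the template at positions 53–63.
The product is the template from position 12 through 63 (52 bp).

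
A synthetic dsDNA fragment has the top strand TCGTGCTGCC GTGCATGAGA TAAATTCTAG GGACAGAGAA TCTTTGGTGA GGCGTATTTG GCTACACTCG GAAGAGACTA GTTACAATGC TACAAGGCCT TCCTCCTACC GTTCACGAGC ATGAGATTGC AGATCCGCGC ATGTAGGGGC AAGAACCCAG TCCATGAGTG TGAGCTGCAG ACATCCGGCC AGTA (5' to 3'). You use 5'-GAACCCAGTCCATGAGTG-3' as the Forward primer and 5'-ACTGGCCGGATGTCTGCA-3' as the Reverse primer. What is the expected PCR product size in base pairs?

41 bp

Scanning the template, GAACCCAGTCCATGAGTG occurs at positions 153–170; this primer anneals to the bottom strand there with its 3' end pointing downstream.
Reverse complement of the reverse primer: TGCAGACATCCGGCCAGT. This occurs on the top strand at positions 176–193.
Product length = (reverse-primer end) − (forward-primer start) + 1 = 193 − 153 + 1 = 41 bp.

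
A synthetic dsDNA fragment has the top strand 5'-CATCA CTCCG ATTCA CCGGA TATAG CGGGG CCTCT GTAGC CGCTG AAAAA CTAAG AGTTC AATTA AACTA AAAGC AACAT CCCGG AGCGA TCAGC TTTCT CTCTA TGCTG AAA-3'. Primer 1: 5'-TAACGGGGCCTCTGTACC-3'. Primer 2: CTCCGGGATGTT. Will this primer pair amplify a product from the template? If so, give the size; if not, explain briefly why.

No product — primer 1 has no binding site in the template.

Primer 1 (TAACGGGGCCTCTGTACC) does not match the top strand, and its reverse complement GGTACAGAGGCCCCGTTA does not match either.
With no annealing site for primer 1, no amplification occurs.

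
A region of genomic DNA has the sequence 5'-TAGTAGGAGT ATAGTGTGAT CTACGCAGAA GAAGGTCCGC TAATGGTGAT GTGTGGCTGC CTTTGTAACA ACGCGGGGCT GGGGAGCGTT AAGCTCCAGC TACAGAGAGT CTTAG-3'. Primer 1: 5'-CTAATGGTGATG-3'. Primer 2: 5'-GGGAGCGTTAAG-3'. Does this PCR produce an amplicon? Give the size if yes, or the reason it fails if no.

No product — both primers anneal to the same strand and extend in the same direction.

Primer 1 (CTAATGGTGATG) matches the top strand at positions 40–51 (3' end points downstream).
Primer 2 (GGGAGCGTTAAG) also matches the top strand directly, at positions 82–93 — its reverse complement CTTAACGCTCCC is not present.
Both primers anneal to the bottom strand with 3' ends pointing the same way, so neither can prime synthesis back toward the other.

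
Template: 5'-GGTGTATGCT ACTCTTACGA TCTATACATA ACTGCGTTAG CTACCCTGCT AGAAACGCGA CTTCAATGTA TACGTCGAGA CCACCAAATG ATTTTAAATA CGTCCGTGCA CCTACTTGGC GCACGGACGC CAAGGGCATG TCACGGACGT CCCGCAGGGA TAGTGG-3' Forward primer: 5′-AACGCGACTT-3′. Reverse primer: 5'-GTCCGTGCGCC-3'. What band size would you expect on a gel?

75 bp

Forward primer AACGCGACTT is found on the top strand at positions 54–63.
Taking the reverse complement of GTCCGTGCGCC gives GGCGCACGGAC, found at positions 118–128 on the template; the primer anneals here to the top strand with its 3' end pointing upstream.
Product length = (reverse-primer end) − (forward-primer start) + 1 = 128 − 54 + 1 = 75 bp.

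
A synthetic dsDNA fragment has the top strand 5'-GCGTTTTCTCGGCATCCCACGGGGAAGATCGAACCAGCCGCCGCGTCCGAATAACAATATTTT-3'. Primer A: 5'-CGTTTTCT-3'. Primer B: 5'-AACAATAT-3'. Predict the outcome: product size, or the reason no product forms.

No product — both primers anneal to the same strand and extend in the same direction.

Primer A (CGTTTTCT) matches the top strand at positions 2–9 (3' end points downstream).
Primer B (AACAATAT) also matches the top strand directly, at positions 53–60 — its reverse complement ATATTGTT is not present.
Both primers anneal to the bottom strand with 3' ends pointing the same way, so neither can prime synthesis back toward the other.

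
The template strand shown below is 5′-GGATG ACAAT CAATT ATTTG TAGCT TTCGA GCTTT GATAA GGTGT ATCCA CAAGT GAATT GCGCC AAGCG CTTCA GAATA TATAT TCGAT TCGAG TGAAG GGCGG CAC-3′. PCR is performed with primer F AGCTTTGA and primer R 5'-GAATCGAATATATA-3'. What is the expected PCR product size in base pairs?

63 bp

The forward primer matches the template at positions 30–37.
Taking the reverse complement of GAATCGAATATATA gives TATATATTCGATTC, found at positions 79–92 on the template; the primer anneals here to the top strand with its 3' end pointing upstream.
Amplicon spans positions 30–92: 63 bp.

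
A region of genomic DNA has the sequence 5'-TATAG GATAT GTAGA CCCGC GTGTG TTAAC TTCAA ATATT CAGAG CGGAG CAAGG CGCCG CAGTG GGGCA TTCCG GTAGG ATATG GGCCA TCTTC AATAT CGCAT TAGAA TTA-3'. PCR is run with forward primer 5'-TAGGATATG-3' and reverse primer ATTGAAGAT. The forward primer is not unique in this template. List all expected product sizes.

96 bp, 22 bp

The forward primer TAGGATATG matches the top strand at positions 3–11, 77–85.
The reverse primer's reverse complement is ATCTTCAAT, matching at positions 90–98.
Each forward site pairs with the reverse site to give a product ending at position 98: sizes 96, 22 bp.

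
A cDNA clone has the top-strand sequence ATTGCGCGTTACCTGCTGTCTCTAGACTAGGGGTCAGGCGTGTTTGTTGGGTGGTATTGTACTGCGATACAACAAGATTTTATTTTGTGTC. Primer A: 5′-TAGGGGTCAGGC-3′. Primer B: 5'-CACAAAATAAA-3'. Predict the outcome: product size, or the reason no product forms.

Primer A (TAGGGGTCAGGC) matches the top strand at positions 28–39; it acts as a forward primer.
Primer B's reverse complement is TTTATTTTGTG, matching the top strand at positions 79–89; it acts as a reverse primer.
The 3' ends face each other across positions 28–89, giving a 62 bp product.

Yes — a 62 bp product.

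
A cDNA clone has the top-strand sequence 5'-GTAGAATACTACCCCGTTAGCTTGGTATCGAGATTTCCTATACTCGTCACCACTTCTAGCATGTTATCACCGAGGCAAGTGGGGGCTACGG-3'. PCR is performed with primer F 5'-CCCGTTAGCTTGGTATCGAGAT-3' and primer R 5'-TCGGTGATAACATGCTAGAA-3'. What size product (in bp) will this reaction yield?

61 bp

The forward primer matches the template at positions 13–34.
The reverse primer's reverse complement is TTCTAGCATGTTATCACCGA, which matches the template at positions 54–73.
Amplicon spans positions 13–73: 61 bp.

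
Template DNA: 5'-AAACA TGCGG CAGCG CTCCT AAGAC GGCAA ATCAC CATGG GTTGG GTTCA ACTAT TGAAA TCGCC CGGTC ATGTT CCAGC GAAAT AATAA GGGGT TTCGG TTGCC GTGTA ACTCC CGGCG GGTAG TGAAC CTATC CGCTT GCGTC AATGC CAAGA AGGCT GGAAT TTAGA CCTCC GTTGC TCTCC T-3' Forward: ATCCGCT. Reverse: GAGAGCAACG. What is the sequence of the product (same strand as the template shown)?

Scanning the template, ATCCGCT occurs at positions 133–139; this primer anneals to the bottom strand there with its 3' end pointing downstream.
Taking the reverse complement of GAGAGCAACG gives CGTTGCTCTC, found at positions 175–184 on the template; the primer anneals here to the top strand with its 3' end pointing upstream.
The product is the template from position 133 through 184 (52 bp).

5'-ATCCGCTTGCGTCAATGCCAAGAAGGCTGGAATTTAGACCTCCGTTGCTCTC-3'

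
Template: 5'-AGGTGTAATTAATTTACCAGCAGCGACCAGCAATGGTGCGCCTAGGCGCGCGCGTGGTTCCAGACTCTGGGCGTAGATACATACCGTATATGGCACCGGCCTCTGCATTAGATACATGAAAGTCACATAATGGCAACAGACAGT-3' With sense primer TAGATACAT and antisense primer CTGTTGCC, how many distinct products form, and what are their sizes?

The forward primer TAGATACAT matches the top strand at positions 74–82, 109–117.
The reverse primer's reverse complement is GGCAACAG, matching at positions 132–139.
Each forward site pairs with the reverse site to give a product ending at position 139: sizes 66, 31 bp.

Two products: 66 bp, 31 bp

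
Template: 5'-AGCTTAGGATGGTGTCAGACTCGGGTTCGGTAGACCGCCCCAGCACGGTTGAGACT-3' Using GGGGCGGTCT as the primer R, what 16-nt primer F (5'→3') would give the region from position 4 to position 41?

The reverse primer's reverse complement AGACCGCCCC matches the template at positions 32–41; the product starts at position 4.
The forward primer is identical to the top strand over positions 4–19: TTAGGATGGTGTCAGA.

5'-TTAGGATGGTGTCAGA-3'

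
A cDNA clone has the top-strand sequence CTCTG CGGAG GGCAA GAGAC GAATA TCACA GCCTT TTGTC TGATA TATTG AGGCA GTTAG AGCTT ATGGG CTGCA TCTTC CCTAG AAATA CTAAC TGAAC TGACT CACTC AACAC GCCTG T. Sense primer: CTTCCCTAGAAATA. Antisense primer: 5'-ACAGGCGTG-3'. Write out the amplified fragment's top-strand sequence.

5'-CTTCCCTAGAAATACTAACTGAACTGACTCACTCAACACGCCTGT-3'

Forward primer CTTCCCTAGAAATA is found on the top strand at positions 77–90.
Reverse complement of the reverse primer: CACGCCTGT. This occurs on the top strand at positions 113–121.
The product is the template from position 77 through 121 (45 bp).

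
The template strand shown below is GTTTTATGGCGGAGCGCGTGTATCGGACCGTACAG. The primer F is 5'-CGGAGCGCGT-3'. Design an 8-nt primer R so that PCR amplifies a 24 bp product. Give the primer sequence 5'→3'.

5'-GTACGGTC-3'

The forward primer binds at positions 10–19, so a 24 bp product ends at position 10 + 24 − 1 = 33.
The reverse primer anneals to the top strand over positions 26–33, i.e. to GACCGTAC.
Its sequence written 5'→3' is the reverse complement: GTACGGTC.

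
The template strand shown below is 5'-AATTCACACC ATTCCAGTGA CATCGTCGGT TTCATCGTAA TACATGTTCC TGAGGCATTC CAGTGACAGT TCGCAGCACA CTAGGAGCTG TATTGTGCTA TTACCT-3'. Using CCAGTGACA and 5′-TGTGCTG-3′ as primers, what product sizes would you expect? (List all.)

The forward primer CCAGTGACA matches the top strand at positions 14–22, 60–68.
The reverse primer's reverse complement is CAGCACA, matching at positions 74–80.
Each forward site pairs with the reverse site to give a product ending at position 80: sizes 67, 21 bp.

67 bp, 21 bp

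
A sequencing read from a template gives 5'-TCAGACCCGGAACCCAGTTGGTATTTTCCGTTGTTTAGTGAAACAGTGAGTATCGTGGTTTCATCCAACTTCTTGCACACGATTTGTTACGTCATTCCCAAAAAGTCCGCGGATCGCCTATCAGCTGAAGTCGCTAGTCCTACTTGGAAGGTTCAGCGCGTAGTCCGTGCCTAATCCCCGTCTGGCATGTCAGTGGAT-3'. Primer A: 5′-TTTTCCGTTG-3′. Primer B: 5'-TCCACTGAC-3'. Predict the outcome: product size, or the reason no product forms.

Yes — a 174 bp product.

Primer A (TTTTCCGTTG) matches the top strand at positions 24–33; it acts as a forward primer.
Primer B's reverse complement is GTCAGTGGA, matching the top strand at positions 189–197; it acts as a reverse primer.
The 3' ends face each other across positions 24–197, giving a 174 bp product.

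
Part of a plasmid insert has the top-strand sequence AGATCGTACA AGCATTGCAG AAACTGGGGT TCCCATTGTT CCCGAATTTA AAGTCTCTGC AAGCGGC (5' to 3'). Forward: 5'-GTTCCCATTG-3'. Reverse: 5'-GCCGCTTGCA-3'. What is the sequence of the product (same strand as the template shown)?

5'-GTTCCCATTGTTCCCGAATTTAAAGTCTCTGCAAGCGGC-3'

Forward primer GTTCCCATTG is found on the top strand at positions 29–38.
Reverse complement of the reverse primer: TGCAAGCGGC. This occurs on the top strand at positions 58–67.
The product is the template from position 29 through 67 (39 bp).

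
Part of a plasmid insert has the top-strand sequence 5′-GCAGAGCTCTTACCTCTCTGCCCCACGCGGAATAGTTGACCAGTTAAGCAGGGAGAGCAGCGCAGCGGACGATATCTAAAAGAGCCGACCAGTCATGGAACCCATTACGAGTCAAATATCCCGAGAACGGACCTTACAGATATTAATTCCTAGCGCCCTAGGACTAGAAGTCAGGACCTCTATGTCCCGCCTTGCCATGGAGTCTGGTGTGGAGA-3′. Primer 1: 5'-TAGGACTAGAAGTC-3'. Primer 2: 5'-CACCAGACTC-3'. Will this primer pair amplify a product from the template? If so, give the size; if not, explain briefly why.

Yes — a 51 bp product.

Primer 1 (TAGGACTAGAAGTC) matches the top strand at positions 159–172; it acts as a forward primer.
Primer 2's reverse complement is GAGTCTGGTG, matching the top strand at positions 200–209; it acts as a reverse primer.
The 3' ends face each other across positions 159–209, giving a 51 bp product.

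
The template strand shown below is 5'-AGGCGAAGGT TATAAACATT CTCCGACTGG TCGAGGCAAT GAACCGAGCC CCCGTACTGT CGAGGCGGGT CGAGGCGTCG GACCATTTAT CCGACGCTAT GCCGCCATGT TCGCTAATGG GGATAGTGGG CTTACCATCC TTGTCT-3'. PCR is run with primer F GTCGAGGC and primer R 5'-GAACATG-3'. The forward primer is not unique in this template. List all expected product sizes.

The forward primer GTCGAGGC matches the top strand at positions 30–37, 59–66, 69–76.
The reverse primer's reverse complement is CATGTTC, matching at positions 106–112.
Each forward site pairs with the reverse site to give a product ending at position 112: sizes 83, 54, 44 bp.

83 bp, 54 bp, 44 bp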